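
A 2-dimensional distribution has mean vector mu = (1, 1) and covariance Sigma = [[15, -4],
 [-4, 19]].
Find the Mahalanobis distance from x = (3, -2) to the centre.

Step 1 — centre the observation: (x - mu) = (2, -3).

Step 2 — invert Sigma. det(Sigma) = 15·19 - (-4)² = 269.
  Sigma^{-1} = (1/det) · [[d, -b], [-b, a]] = [[0.0706, 0.0149],
 [0.0149, 0.0558]].

Step 3 — form the quadratic (x - mu)^T · Sigma^{-1} · (x - mu):
  Sigma^{-1} · (x - mu) = (0.0967, -0.1375).
  (x - mu)^T · [Sigma^{-1} · (x - mu)] = (2)·(0.0967) + (-3)·(-0.1375) = 0.6059.

Step 4 — take square root: d = √(0.6059) ≈ 0.7784.

d(x, mu) = √(0.6059) ≈ 0.7784


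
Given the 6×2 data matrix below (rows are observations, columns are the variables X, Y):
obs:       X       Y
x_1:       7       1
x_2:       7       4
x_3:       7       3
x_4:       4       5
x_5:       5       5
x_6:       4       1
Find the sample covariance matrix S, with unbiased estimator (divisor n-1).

Step 1 — column means:
  mean(X) = (7 + 7 + 7 + 4 + 5 + 4) / 6 = 34/6 = 5.6667
  mean(Y) = (1 + 4 + 3 + 5 + 5 + 1) / 6 = 19/6 = 3.1667

Step 2 — sample covariance S[i,j] = (1/(n-1)) · Σ_k (x_{k,i} - mean_i) · (x_{k,j} - mean_j), with n-1 = 5.
  S[X,X] = ((1.3333)·(1.3333) + (1.3333)·(1.3333) + (1.3333)·(1.3333) + (-1.6667)·(-1.6667) + (-0.6667)·(-0.6667) + (-1.6667)·(-1.6667)) / 5 = 11.3333/5 = 2.2667
  S[X,Y] = ((1.3333)·(-2.1667) + (1.3333)·(0.8333) + (1.3333)·(-0.1667) + (-1.6667)·(1.8333) + (-0.6667)·(1.8333) + (-1.6667)·(-2.1667)) / 5 = -2.6667/5 = -0.5333
  S[Y,Y] = ((-2.1667)·(-2.1667) + (0.8333)·(0.8333) + (-0.1667)·(-0.1667) + (1.8333)·(1.8333) + (1.8333)·(1.8333) + (-2.1667)·(-2.1667)) / 5 = 16.8333/5 = 3.3667

S is symmetric (S[j,i] = S[i,j]). Assembling:

S = [[2.2667, -0.5333],
 [-0.5333, 3.3667]]


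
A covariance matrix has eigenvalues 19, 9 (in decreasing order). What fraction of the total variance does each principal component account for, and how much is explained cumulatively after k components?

Step 1 — total variance = trace(Sigma) = Σ λ_i = 19 + 9 = 28.

Step 2 — fraction explained by component i = λ_i / Σ λ:
  PC1: 19/28 = 0.6786
  PC2: 9/28 = 0.3214

Step 3 — cumulative fraction after k components = (λ_1 + ... + λ_k) / Σ λ:
  k = 1: 19/28 = 0.6786
  k = 2: (19 + 9)/28 = 28/28 = 1

Summary (fraction, with percent):

explained: PC1 0.6786 (67.86%), PC2 0.3214 (32.14%);  cumulative: 0.6786, 1


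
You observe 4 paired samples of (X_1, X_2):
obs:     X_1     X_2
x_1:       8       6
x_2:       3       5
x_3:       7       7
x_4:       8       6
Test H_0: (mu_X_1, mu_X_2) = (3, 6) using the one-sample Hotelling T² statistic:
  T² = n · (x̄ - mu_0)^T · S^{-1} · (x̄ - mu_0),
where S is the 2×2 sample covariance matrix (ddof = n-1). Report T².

Step 1 — sample mean vector:
  mean(X_1) = (8 + 3 + 7 + 8) / 4 = 26/4 = 6.5
  mean(X_2) = (6 + 5 + 7 + 6) / 4 = 24/4 = 6
  x̄ = (6.5, 6),  deviation x̄ - mu_0 = (6.5, 6) - (3, 6) = (3.5, 0).

Step 2 — sample covariance matrix, S[i,j] = (1/(n-1)) · Σ_k (x_{k,i} - mean_i) · (x_{k,j} - mean_j), divisor n-1 = 3:
  S[X_1,X_1] = ((1.5)·(1.5) + (-3.5)·(-3.5) + (0.5)·(0.5) + (1.5)·(1.5)) / 3 = 17/3 = 5.6667
  S[X_1,X_2] = ((1.5)·(0) + (-3.5)·(-1) + (0.5)·(1) + (1.5)·(0)) / 3 = 4/3 = 1.3333
  S[X_2,X_2] = ((0)·(0) + (-1)·(-1) + (1)·(1) + (0)·(0)) / 3 = 2/3 = 0.6667
  S = [[5.6667, 1.3333],
 [1.3333, 0.6667]].

Step 3 — invert S. det(S) = 5.6667·0.6667 - (1.3333)² = 2.
  S^{-1} = (1/det) · [[d, -b], [-b, a]] = [[0.3333, -0.6667],
 [-0.6667, 2.8333]].

Step 4 — quadratic form (x̄ - mu_0)^T · S^{-1} · (x̄ - mu_0):
  S^{-1} · (x̄ - mu_0) = (1.1667, -2.3333),
  (x̄ - mu_0)^T · [...] = (3.5)·(1.1667) + (0)·(-2.3333) = 4.0833.

Step 5 — scale by n: T² = 4 · 4.0833 = 16.3333.

T² ≈ 16.3333


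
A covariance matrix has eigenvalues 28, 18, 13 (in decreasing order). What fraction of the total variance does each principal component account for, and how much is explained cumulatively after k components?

Step 1 — total variance = trace(Sigma) = Σ λ_i = 28 + 18 + 13 = 59.

Step 2 — fraction explained by component i = λ_i / Σ λ:
  PC1: 28/59 = 0.4746
  PC2: 18/59 = 0.3051
  PC3: 13/59 = 0.2203

Step 3 — cumulative fraction after k components = (λ_1 + ... + λ_k) / Σ λ:
  k = 1: 28/59 = 0.4746
  k = 2: (28 + 18)/59 = 46/59 = 0.7797
  k = 3: (28 + 18 + 13)/59 = 59/59 = 1

Summary (fraction, with percent):

explained: PC1 0.4746 (47.46%), PC2 0.3051 (30.51%), PC3 0.2203 (22.03%);  cumulative: 0.4746, 0.7797, 1


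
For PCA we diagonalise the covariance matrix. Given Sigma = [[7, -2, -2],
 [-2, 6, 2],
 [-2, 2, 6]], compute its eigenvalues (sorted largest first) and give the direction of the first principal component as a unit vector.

Step 1 — characteristic polynomial p(λ) = det(λI - Sigma) = λ³ - tr·λ² + c_1·λ - det, where tr = trace, c_1 = sum of the principal 2×2 minors, det = det(Sigma):
  tr = 7 + 6 + 6 = 19,
  c_1 = (7·6 - (-2)²) + (7·6 - (-2)²) + (6·6 - (2)²) = 38 + 38 + 32 = 108,
  det = 7·(6·6 - (2)²) - (-2)·((-2)·6 - (2)·(-2)) + (-2)·((-2)·(2) - 6·(-2)) = 7·(32) - (-2)·(-8) + (-2)·(8) = 192.
  So p(λ) = λ³ - 19λ² + 108λ - 192.
Step 2 — look for an integer root (rational root theorem: any rational root is an integer divisor of 192). Testing λ = 4:
  p(4) = 64 - 304 + 432 - 192 = 0  ✓
  Dividing out (λ - 4): p(λ) = (λ - 4)(λ² - 15λ + 48).
Step 3 — remaining eigenvalues from the quadratic λ² - 15λ + 48 = 0:
  Δ = 15² - 4·48 = 225 - 192 = 33,  λ = (15 ± √33)/2 = (15 ± 5.7446)/2 ≈ 10.3723 or 4.6277.
  Sorted: λ_1 = 10.3723,  λ_2 = 4.6277,  λ_3 = 4  (check: sum = 19 = tr ✓).

Step 4 — unit eigenvector for λ_1 ≈ 10.3723: v spans the null space of (Sigma - λ_1 I), whose rows are
  r_1 = (-3.3723, -2, -2),  r_2 = (-2, -4.3723, 2),  r_3 = (-2, 2, -4.3723).
  v is orthogonal to every row, so take v ∝ r_1 × r_2 = ((-2)·(2) - (-2)·(-4.3723), (-2)·(-2) - (-3.3723)·(2), (-3.3723)·(-4.3723) - (-2)·(-2)) ≈ (-12.7446, 10.7446, 10.7446).
  Rescale (multiply by -1 so the first nonzero entry is positive): u = (12.7446, -10.7446, -10.7446).
  ||u|| = √((12.7446)² + (-10.7446)² + (-10.7446)²) = √(393.3151) ≈ 19.8322,  v_1 = u/||u|| ≈ (0.6426, -0.5418, -0.5418) (||v_1|| = 1).

λ_1 = 10.3723,  λ_2 = 4.6277,  λ_3 = 4;  v_1 ≈ (0.6426, -0.5418, -0.5418)


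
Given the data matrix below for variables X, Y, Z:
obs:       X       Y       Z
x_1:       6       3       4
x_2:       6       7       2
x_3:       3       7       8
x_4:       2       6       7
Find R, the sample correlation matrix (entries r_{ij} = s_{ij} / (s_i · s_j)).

Step 1 — column means:
  mean(X) = (6 + 6 + 3 + 2) / 4 = 17/4 = 4.25
  mean(Y) = (3 + 7 + 7 + 6) / 4 = 23/4 = 5.75
  mean(Z) = (4 + 2 + 8 + 7) / 4 = 21/4 = 5.25

Step 2 — sample variances and covariances s[i,j] = (1/(n-1)) · Σ_k (x_{k,i} - mean_i) · (x_{k,j} - mean_j), with n-1 = 3:
  s[X,X] = ((1.75)·(1.75) + (1.75)·(1.75) + (-1.25)·(-1.25) + (-2.25)·(-2.25)) / 3 = 12.75/3 = 4.25
  s[X,Y] = ((1.75)·(-2.75) + (1.75)·(1.25) + (-1.25)·(1.25) + (-2.25)·(0.25)) / 3 = -4.75/3 = -1.5833
  s[X,Z] = ((1.75)·(-1.25) + (1.75)·(-3.25) + (-1.25)·(2.75) + (-2.25)·(1.75)) / 3 = -15.25/3 = -5.0833
  s[Y,Y] = ((-2.75)·(-2.75) + (1.25)·(1.25) + (1.25)·(1.25) + (0.25)·(0.25)) / 3 = 10.75/3 = 3.5833
  s[Y,Z] = ((-2.75)·(-1.25) + (1.25)·(-3.25) + (1.25)·(2.75) + (0.25)·(1.75)) / 3 = 3.25/3 = 1.0833
  s[Z,Z] = ((-1.25)·(-1.25) + (-3.25)·(-3.25) + (2.75)·(2.75) + (1.75)·(1.75)) / 3 = 22.75/3 = 7.5833
  Sample standard deviations s_i = √(s[i,i]):
  s(X) = √(4.25) = 2.0616
  s(Y) = √(3.5833) = 1.893
  s(Z) = √(7.5833) = 2.7538

Step 3 — r_{ij} = s_{ij} / (s_i · s_j):
  r[X,X] = 1 (diagonal).
  r[X,Y] = -1.5833 / (2.0616 · 1.893) = -1.5833 / 3.9025 = -0.4057
  r[X,Z] = -5.0833 / (2.0616 · 2.7538) = -5.0833 / 5.6771 = -0.8954
  r[Y,Y] = 1 (diagonal).
  r[Y,Z] = 1.0833 / (1.893 · 2.7538) = 1.0833 / 5.2128 = 0.2078
  r[Z,Z] = 1 (diagonal).

R is symmetric with unit diagonal. Assembling:

R = [[1, -0.4057, -0.8954],
 [-0.4057, 1, 0.2078],
 [-0.8954, 0.2078, 1]]


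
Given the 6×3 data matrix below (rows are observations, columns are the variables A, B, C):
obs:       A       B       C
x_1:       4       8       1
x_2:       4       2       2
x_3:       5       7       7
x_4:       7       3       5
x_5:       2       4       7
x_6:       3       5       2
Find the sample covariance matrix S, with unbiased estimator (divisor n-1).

Step 1 — column means:
  mean(A) = (4 + 4 + 5 + 7 + 2 + 3) / 6 = 25/6 = 4.1667
  mean(B) = (8 + 2 + 7 + 3 + 4 + 5) / 6 = 29/6 = 4.8333
  mean(C) = (1 + 2 + 7 + 5 + 7 + 2) / 6 = 24/6 = 4

Step 2 — sample covariance S[i,j] = (1/(n-1)) · Σ_k (x_{k,i} - mean_i) · (x_{k,j} - mean_j), with n-1 = 5.
  S[A,A] = ((-0.1667)·(-0.1667) + (-0.1667)·(-0.1667) + (0.8333)·(0.8333) + (2.8333)·(2.8333) + (-2.1667)·(-2.1667) + (-1.1667)·(-1.1667)) / 5 = 14.8333/5 = 2.9667
  S[A,B] = ((-0.1667)·(3.1667) + (-0.1667)·(-2.8333) + (0.8333)·(2.1667) + (2.8333)·(-1.8333) + (-2.1667)·(-0.8333) + (-1.1667)·(0.1667)) / 5 = -1.8333/5 = -0.3667
  S[A,C] = ((-0.1667)·(-3) + (-0.1667)·(-2) + (0.8333)·(3) + (2.8333)·(1) + (-2.1667)·(3) + (-1.1667)·(-2)) / 5 = 2/5 = 0.4
  S[B,B] = ((3.1667)·(3.1667) + (-2.8333)·(-2.8333) + (2.1667)·(2.1667) + (-1.8333)·(-1.8333) + (-0.8333)·(-0.8333) + (0.1667)·(0.1667)) / 5 = 26.8333/5 = 5.3667
  S[B,C] = ((3.1667)·(-3) + (-2.8333)·(-2) + (2.1667)·(3) + (-1.8333)·(1) + (-0.8333)·(3) + (0.1667)·(-2)) / 5 = -2/5 = -0.4
  S[C,C] = ((-3)·(-3) + (-2)·(-2) + (3)·(3) + (1)·(1) + (3)·(3) + (-2)·(-2)) / 5 = 36/5 = 7.2

S is symmetric (S[j,i] = S[i,j]). Assembling:

S = [[2.9667, -0.3667, 0.4],
 [-0.3667, 5.3667, -0.4],
 [0.4, -0.4, 7.2]]


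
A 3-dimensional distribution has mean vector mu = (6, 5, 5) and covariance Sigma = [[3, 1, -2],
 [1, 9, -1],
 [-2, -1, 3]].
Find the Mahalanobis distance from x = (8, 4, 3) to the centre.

Step 1 — centre the observation: (x - mu) = (2, -1, -2).

Step 2 — invert Sigma (cofactor / det for 3×3, or solve directly):
  Sigma^{-1} = [[0.6047, -0.0233, 0.3953],
 [-0.0233, 0.1163, 0.0233],
 [0.3953, 0.0233, 0.6047]].

Step 3 — form the quadratic (x - mu)^T · Sigma^{-1} · (x - mu):
  Sigma^{-1} · (x - mu) = (0.4419, -0.2093, -0.4419).
  (x - mu)^T · [Sigma^{-1} · (x - mu)] = (2)·(0.4419) + (-1)·(-0.2093) + (-2)·(-0.4419) = 1.9767.

Step 4 — take square root: d = √(1.9767) ≈ 1.406.

d(x, mu) = √(1.9767) ≈ 1.406


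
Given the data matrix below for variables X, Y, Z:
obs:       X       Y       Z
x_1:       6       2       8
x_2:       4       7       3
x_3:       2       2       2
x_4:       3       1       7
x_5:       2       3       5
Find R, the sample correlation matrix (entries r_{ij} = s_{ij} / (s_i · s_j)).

Step 1 — column means:
  mean(X) = (6 + 4 + 2 + 3 + 2) / 5 = 17/5 = 3.4
  mean(Y) = (2 + 7 + 2 + 1 + 3) / 5 = 15/5 = 3
  mean(Z) = (8 + 3 + 2 + 7 + 5) / 5 = 25/5 = 5

Step 2 — sample variances and covariances s[i,j] = (1/(n-1)) · Σ_k (x_{k,i} - mean_i) · (x_{k,j} - mean_j), with n-1 = 4:
  s[X,X] = ((2.6)·(2.6) + (0.6)·(0.6) + (-1.4)·(-1.4) + (-0.4)·(-0.4) + (-1.4)·(-1.4)) / 4 = 11.2/4 = 2.8
  s[X,Y] = ((2.6)·(-1) + (0.6)·(4) + (-1.4)·(-1) + (-0.4)·(-2) + (-1.4)·(0)) / 4 = 2/4 = 0.5
  s[X,Z] = ((2.6)·(3) + (0.6)·(-2) + (-1.4)·(-3) + (-0.4)·(2) + (-1.4)·(0)) / 4 = 10/4 = 2.5
  s[Y,Y] = ((-1)·(-1) + (4)·(4) + (-1)·(-1) + (-2)·(-2) + (0)·(0)) / 4 = 22/4 = 5.5
  s[Y,Z] = ((-1)·(3) + (4)·(-2) + (-1)·(-3) + (-2)·(2) + (0)·(0)) / 4 = -12/4 = -3
  s[Z,Z] = ((3)·(3) + (-2)·(-2) + (-3)·(-3) + (2)·(2) + (0)·(0)) / 4 = 26/4 = 6.5
  Sample standard deviations s_i = √(s[i,i]):
  s(X) = √(2.8) = 1.6733
  s(Y) = √(5.5) = 2.3452
  s(Z) = √(6.5) = 2.5495

Step 3 — r_{ij} = s_{ij} / (s_i · s_j):
  r[X,X] = 1 (diagonal).
  r[X,Y] = 0.5 / (1.6733 · 2.3452) = 0.5 / 3.9243 = 0.1274
  r[X,Z] = 2.5 / (1.6733 · 2.5495) = 2.5 / 4.2661 = 0.586
  r[Y,Y] = 1 (diagonal).
  r[Y,Z] = -3 / (2.3452 · 2.5495) = -3 / 5.9791 = -0.5017
  r[Z,Z] = 1 (diagonal).

R is symmetric with unit diagonal. Assembling:

R = [[1, 0.1274, 0.586],
 [0.1274, 1, -0.5017],
 [0.586, -0.5017, 1]]


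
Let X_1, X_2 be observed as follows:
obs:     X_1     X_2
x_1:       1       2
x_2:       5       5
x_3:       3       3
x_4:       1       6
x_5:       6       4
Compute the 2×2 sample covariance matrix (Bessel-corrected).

Step 1 — column means:
  mean(X_1) = (1 + 5 + 3 + 1 + 6) / 5 = 16/5 = 3.2
  mean(X_2) = (2 + 5 + 3 + 6 + 4) / 5 = 20/5 = 4

Step 2 — sample covariance S[i,j] = (1/(n-1)) · Σ_k (x_{k,i} - mean_i) · (x_{k,j} - mean_j), with n-1 = 4.
  S[X_1,X_1] = ((-2.2)·(-2.2) + (1.8)·(1.8) + (-0.2)·(-0.2) + (-2.2)·(-2.2) + (2.8)·(2.8)) / 4 = 20.8/4 = 5.2
  S[X_1,X_2] = ((-2.2)·(-2) + (1.8)·(1) + (-0.2)·(-1) + (-2.2)·(2) + (2.8)·(0)) / 4 = 2/4 = 0.5
  S[X_2,X_2] = ((-2)·(-2) + (1)·(1) + (-1)·(-1) + (2)·(2) + (0)·(0)) / 4 = 10/4 = 2.5

S is symmetric (S[j,i] = S[i,j]). Assembling:

S = [[5.2, 0.5],
 [0.5, 2.5]]


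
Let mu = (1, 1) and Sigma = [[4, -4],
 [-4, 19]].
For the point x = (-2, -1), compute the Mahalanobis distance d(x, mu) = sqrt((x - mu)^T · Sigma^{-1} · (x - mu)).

Step 1 — centre the observation: (x - mu) = (-3, -2).

Step 2 — invert Sigma. det(Sigma) = 4·19 - (-4)² = 60.
  Sigma^{-1} = (1/det) · [[d, -b], [-b, a]] = [[0.3167, 0.0667],
 [0.0667, 0.0667]].

Step 3 — form the quadratic (x - mu)^T · Sigma^{-1} · (x - mu):
  Sigma^{-1} · (x - mu) = (-1.0833, -0.3333).
  (x - mu)^T · [Sigma^{-1} · (x - mu)] = (-3)·(-1.0833) + (-2)·(-0.3333) = 3.9167.

Step 4 — take square root: d = √(3.9167) ≈ 1.9791.

d(x, mu) = √(3.9167) ≈ 1.9791


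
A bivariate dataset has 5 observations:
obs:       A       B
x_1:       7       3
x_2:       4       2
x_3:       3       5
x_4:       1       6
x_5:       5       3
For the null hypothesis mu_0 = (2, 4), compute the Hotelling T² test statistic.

Step 1 — sample mean vector:
  mean(A) = (7 + 4 + 3 + 1 + 5) / 5 = 20/5 = 4
  mean(B) = (3 + 2 + 5 + 6 + 3) / 5 = 19/5 = 3.8
  x̄ = (4, 3.8),  deviation x̄ - mu_0 = (4, 3.8) - (2, 4) = (2, -0.2).

Step 2 — sample covariance matrix, S[i,j] = (1/(n-1)) · Σ_k (x_{k,i} - mean_i) · (x_{k,j} - mean_j), divisor n-1 = 4:
  S[A,A] = ((3)·(3) + (0)·(0) + (-1)·(-1) + (-3)·(-3) + (1)·(1)) / 4 = 20/4 = 5
  S[A,B] = ((3)·(-0.8) + (0)·(-1.8) + (-1)·(1.2) + (-3)·(2.2) + (1)·(-0.8)) / 4 = -11/4 = -2.75
  S[B,B] = ((-0.8)·(-0.8) + (-1.8)·(-1.8) + (1.2)·(1.2) + (2.2)·(2.2) + (-0.8)·(-0.8)) / 4 = 10.8/4 = 2.7
  S = [[5, -2.75],
 [-2.75, 2.7]].

Step 3 — invert S. det(S) = 5·2.7 - (-2.75)² = 5.9375.
  S^{-1} = (1/det) · [[d, -b], [-b, a]] = [[0.4547, 0.4632],
 [0.4632, 0.8421]].

Step 4 — quadratic form (x̄ - mu_0)^T · S^{-1} · (x̄ - mu_0):
  S^{-1} · (x̄ - mu_0) = (0.8168, 0.7579),
  (x̄ - mu_0)^T · [...] = (2)·(0.8168) + (-0.2)·(0.7579) = 1.4821.

Step 5 — scale by n: T² = 5 · 1.4821 = 7.4105.

T² ≈ 7.4105


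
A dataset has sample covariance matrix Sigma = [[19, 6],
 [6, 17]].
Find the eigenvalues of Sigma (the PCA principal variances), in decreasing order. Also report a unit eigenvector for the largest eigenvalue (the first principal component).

Step 1 — characteristic polynomial of 2×2 Sigma:
  det(Sigma - λI) = λ² - trace · λ + det = 0.
  trace = 19 + 17 = 36, det = 19·17 - (6)² = 287.
Step 2 — discriminant:
  Δ = trace² - 4·det = 1296 - 1148 = 148.
Step 3 — eigenvalues:
  λ = (trace ± √Δ)/2 = (36 ± 12.1655)/2,
  λ_1 = 24.0828,  λ_2 = 11.9172.

Step 4 — unit eigenvector for λ_1: solve (Sigma - λ_1 I)v = 0. First row:
  (19 - 24.0828)·v_x + (6)·v_y = 0, i.e. (-5.0828)·v_x + (6)·v_y = 0,
  so v ∝ (b, λ_1 - a) = (6, 5.0828) = u.
  ||u|| = √((6)² + (5.0828)²) = √(61.8345) ≈ 7.8635,
  v_1 = u/||u|| ≈ (0.763, 0.6464) (||v_1|| = 1).

λ_1 = 24.0828,  λ_2 = 11.9172;  v_1 ≈ (0.763, 0.6464)


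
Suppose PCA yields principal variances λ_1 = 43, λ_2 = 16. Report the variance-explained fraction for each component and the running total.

Step 1 — total variance = trace(Sigma) = Σ λ_i = 43 + 16 = 59.

Step 2 — fraction explained by component i = λ_i / Σ λ:
  PC1: 43/59 = 0.7288
  PC2: 16/59 = 0.2712

Step 3 — cumulative fraction after k components = (λ_1 + ... + λ_k) / Σ λ:
  k = 1: 43/59 = 0.7288
  k = 2: (43 + 16)/59 = 59/59 = 1

Summary (fraction, with percent):

explained: PC1 0.7288 (72.88%), PC2 0.2712 (27.12%);  cumulative: 0.7288, 1


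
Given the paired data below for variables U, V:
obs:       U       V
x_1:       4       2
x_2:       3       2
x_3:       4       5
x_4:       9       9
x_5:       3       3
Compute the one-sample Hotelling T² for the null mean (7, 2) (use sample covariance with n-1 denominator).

Step 1 — sample mean vector:
  mean(U) = (4 + 3 + 4 + 9 + 3) / 5 = 23/5 = 4.6
  mean(V) = (2 + 2 + 5 + 9 + 3) / 5 = 21/5 = 4.2
  x̄ = (4.6, 4.2),  deviation x̄ - mu_0 = (4.6, 4.2) - (7, 2) = (-2.4, 2.2).

Step 2 — sample covariance matrix, S[i,j] = (1/(n-1)) · Σ_k (x_{k,i} - mean_i) · (x_{k,j} - mean_j), divisor n-1 = 4:
  S[U,U] = ((-0.6)·(-0.6) + (-1.6)·(-1.6) + (-0.6)·(-0.6) + (4.4)·(4.4) + (-1.6)·(-1.6)) / 4 = 25.2/4 = 6.3
  S[U,V] = ((-0.6)·(-2.2) + (-1.6)·(-2.2) + (-0.6)·(0.8) + (4.4)·(4.8) + (-1.6)·(-1.2)) / 4 = 27.4/4 = 6.85
  S[V,V] = ((-2.2)·(-2.2) + (-2.2)·(-2.2) + (0.8)·(0.8) + (4.8)·(4.8) + (-1.2)·(-1.2)) / 4 = 34.8/4 = 8.7
  S = [[6.3, 6.85],
 [6.85, 8.7]].

Step 3 — invert S. det(S) = 6.3·8.7 - (6.85)² = 7.8875.
  S^{-1} = (1/det) · [[d, -b], [-b, a]] = [[1.103, -0.8685],
 [-0.8685, 0.7987]].

Step 4 — quadratic form (x̄ - mu_0)^T · S^{-1} · (x̄ - mu_0):
  S^{-1} · (x̄ - mu_0) = (-4.5578, 3.8415),
  (x̄ - mu_0)^T · [...] = (-2.4)·(-4.5578) + (2.2)·(3.8415) = 19.3902.

Step 5 — scale by n: T² = 5 · 19.3902 = 96.9509.

T² ≈ 96.9509


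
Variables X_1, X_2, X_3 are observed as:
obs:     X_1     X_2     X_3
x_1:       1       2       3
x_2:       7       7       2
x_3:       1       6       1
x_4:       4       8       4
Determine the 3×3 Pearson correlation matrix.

Step 1 — column means:
  mean(X_1) = (1 + 7 + 1 + 4) / 4 = 13/4 = 3.25
  mean(X_2) = (2 + 7 + 6 + 8) / 4 = 23/4 = 5.75
  mean(X_3) = (3 + 2 + 1 + 4) / 4 = 10/4 = 2.5

Step 2 — sample variances and covariances s[i,j] = (1/(n-1)) · Σ_k (x_{k,i} - mean_i) · (x_{k,j} - mean_j), with n-1 = 3:
  s[X_1,X_1] = ((-2.25)·(-2.25) + (3.75)·(3.75) + (-2.25)·(-2.25) + (0.75)·(0.75)) / 3 = 24.75/3 = 8.25
  s[X_1,X_2] = ((-2.25)·(-3.75) + (3.75)·(1.25) + (-2.25)·(0.25) + (0.75)·(2.25)) / 3 = 14.25/3 = 4.75
  s[X_1,X_3] = ((-2.25)·(0.5) + (3.75)·(-0.5) + (-2.25)·(-1.5) + (0.75)·(1.5)) / 3 = 1.5/3 = 0.5
  s[X_2,X_2] = ((-3.75)·(-3.75) + (1.25)·(1.25) + (0.25)·(0.25) + (2.25)·(2.25)) / 3 = 20.75/3 = 6.9167
  s[X_2,X_3] = ((-3.75)·(0.5) + (1.25)·(-0.5) + (0.25)·(-1.5) + (2.25)·(1.5)) / 3 = 0.5/3 = 0.1667
  s[X_3,X_3] = ((0.5)·(0.5) + (-0.5)·(-0.5) + (-1.5)·(-1.5) + (1.5)·(1.5)) / 3 = 5/3 = 1.6667
  Sample standard deviations s_i = √(s[i,i]):
  s(X_1) = √(8.25) = 2.8723
  s(X_2) = √(6.9167) = 2.63
  s(X_3) = √(1.6667) = 1.291

Step 3 — r_{ij} = s_{ij} / (s_i · s_j):
  r[X_1,X_1] = 1 (diagonal).
  r[X_1,X_2] = 4.75 / (2.8723 · 2.63) = 4.75 / 7.554 = 0.6288
  r[X_1,X_3] = 0.5 / (2.8723 · 1.291) = 0.5 / 3.7081 = 0.1348
  r[X_2,X_2] = 1 (diagonal).
  r[X_2,X_3] = 0.1667 / (2.63 · 1.291) = 0.1667 / 3.3953 = 0.0491
  r[X_3,X_3] = 1 (diagonal).

R is symmetric with unit diagonal. Assembling:

R = [[1, 0.6288, 0.1348],
 [0.6288, 1, 0.0491],
 [0.1348, 0.0491, 1]]


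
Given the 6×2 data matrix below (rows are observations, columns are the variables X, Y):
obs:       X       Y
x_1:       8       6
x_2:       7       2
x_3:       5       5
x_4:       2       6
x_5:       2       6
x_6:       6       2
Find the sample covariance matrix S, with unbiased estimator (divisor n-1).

Step 1 — column means:
  mean(X) = (8 + 7 + 5 + 2 + 2 + 6) / 6 = 30/6 = 5
  mean(Y) = (6 + 2 + 5 + 6 + 6 + 2) / 6 = 27/6 = 4.5

Step 2 — sample covariance S[i,j] = (1/(n-1)) · Σ_k (x_{k,i} - mean_i) · (x_{k,j} - mean_j), with n-1 = 5.
  S[X,X] = ((3)·(3) + (2)·(2) + (0)·(0) + (-3)·(-3) + (-3)·(-3) + (1)·(1)) / 5 = 32/5 = 6.4
  S[X,Y] = ((3)·(1.5) + (2)·(-2.5) + (0)·(0.5) + (-3)·(1.5) + (-3)·(1.5) + (1)·(-2.5)) / 5 = -12/5 = -2.4
  S[Y,Y] = ((1.5)·(1.5) + (-2.5)·(-2.5) + (0.5)·(0.5) + (1.5)·(1.5) + (1.5)·(1.5) + (-2.5)·(-2.5)) / 5 = 19.5/5 = 3.9

S is symmetric (S[j,i] = S[i,j]). Assembling:

S = [[6.4, -2.4],
 [-2.4, 3.9]]


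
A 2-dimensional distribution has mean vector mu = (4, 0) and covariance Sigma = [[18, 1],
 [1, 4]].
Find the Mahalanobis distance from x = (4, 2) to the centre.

Step 1 — centre the observation: (x - mu) = (0, 2).

Step 2 — invert Sigma. det(Sigma) = 18·4 - (1)² = 71.
  Sigma^{-1} = (1/det) · [[d, -b], [-b, a]] = [[0.0563, -0.0141],
 [-0.0141, 0.2535]].

Step 3 — form the quadratic (x - mu)^T · Sigma^{-1} · (x - mu):
  Sigma^{-1} · (x - mu) = (-0.0282, 0.507).
  (x - mu)^T · [Sigma^{-1} · (x - mu)] = (0)·(-0.0282) + (2)·(0.507) = 1.0141.

Step 4 — take square root: d = √(1.0141) ≈ 1.007.

d(x, mu) = √(1.0141) ≈ 1.007


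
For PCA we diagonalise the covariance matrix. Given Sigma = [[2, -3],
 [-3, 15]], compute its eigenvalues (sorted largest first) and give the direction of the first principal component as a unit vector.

Step 1 — characteristic polynomial of 2×2 Sigma:
  det(Sigma - λI) = λ² - trace · λ + det = 0.
  trace = 2 + 15 = 17, det = 2·15 - (-3)² = 21.
Step 2 — discriminant:
  Δ = trace² - 4·det = 289 - 84 = 205.
Step 3 — eigenvalues:
  λ = (trace ± √Δ)/2 = (17 ± 14.3178)/2,
  λ_1 = 15.6589,  λ_2 = 1.3411.

Step 4 — unit eigenvector for λ_1: solve (Sigma - λ_1 I)v = 0. First row:
  (2 - 15.6589)·v_x + (-3)·v_y = 0, i.e. (-13.6589)·v_x + (-3)·v_y = 0,
  so v ∝ (b, λ_1 - a) = (-3, 13.6589); multiply by -1 so the first entry is positive: u = (3, -13.6589).
  ||u|| = √((3)² + (-13.6589)²) = √(195.5658) ≈ 13.9845,
  v_1 = u/||u|| ≈ (0.2145, -0.9767) (||v_1|| = 1).

λ_1 = 15.6589,  λ_2 = 1.3411;  v_1 ≈ (0.2145, -0.9767)


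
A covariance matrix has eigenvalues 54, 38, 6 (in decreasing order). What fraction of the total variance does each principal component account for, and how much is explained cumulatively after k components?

Step 1 — total variance = trace(Sigma) = Σ λ_i = 54 + 38 + 6 = 98.

Step 2 — fraction explained by component i = λ_i / Σ λ:
  PC1: 54/98 = 0.551
  PC2: 38/98 = 0.3878
  PC3: 6/98 = 0.0612

Step 3 — cumulative fraction after k components = (λ_1 + ... + λ_k) / Σ λ:
  k = 1: 54/98 = 0.551
  k = 2: (54 + 38)/98 = 92/98 = 0.9388
  k = 3: (54 + 38 + 6)/98 = 98/98 = 1

Summary (fraction, with percent):

explained: PC1 0.551 (55.1%), PC2 0.3878 (38.78%), PC3 0.0612 (6.12%);  cumulative: 0.551, 0.9388, 1


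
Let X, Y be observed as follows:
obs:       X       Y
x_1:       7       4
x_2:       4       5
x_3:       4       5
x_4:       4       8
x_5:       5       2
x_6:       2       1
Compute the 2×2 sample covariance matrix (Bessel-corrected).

Step 1 — column means:
  mean(X) = (7 + 4 + 4 + 4 + 5 + 2) / 6 = 26/6 = 4.3333
  mean(Y) = (4 + 5 + 5 + 8 + 2 + 1) / 6 = 25/6 = 4.1667

Step 2 — sample covariance S[i,j] = (1/(n-1)) · Σ_k (x_{k,i} - mean_i) · (x_{k,j} - mean_j), with n-1 = 5.
  S[X,X] = ((2.6667)·(2.6667) + (-0.3333)·(-0.3333) + (-0.3333)·(-0.3333) + (-0.3333)·(-0.3333) + (0.6667)·(0.6667) + (-2.3333)·(-2.3333)) / 5 = 13.3333/5 = 2.6667
  S[X,Y] = ((2.6667)·(-0.1667) + (-0.3333)·(0.8333) + (-0.3333)·(0.8333) + (-0.3333)·(3.8333) + (0.6667)·(-2.1667) + (-2.3333)·(-3.1667)) / 5 = 3.6667/5 = 0.7333
  S[Y,Y] = ((-0.1667)·(-0.1667) + (0.8333)·(0.8333) + (0.8333)·(0.8333) + (3.8333)·(3.8333) + (-2.1667)·(-2.1667) + (-3.1667)·(-3.1667)) / 5 = 30.8333/5 = 6.1667

S is symmetric (S[j,i] = S[i,j]). Assembling:

S = [[2.6667, 0.7333],
 [0.7333, 6.1667]]


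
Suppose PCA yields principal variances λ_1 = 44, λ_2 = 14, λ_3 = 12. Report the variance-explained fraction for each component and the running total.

Step 1 — total variance = trace(Sigma) = Σ λ_i = 44 + 14 + 12 = 70.

Step 2 — fraction explained by component i = λ_i / Σ λ:
  PC1: 44/70 = 0.6286
  PC2: 14/70 = 0.2
  PC3: 12/70 = 0.1714

Step 3 — cumulative fraction after k components = (λ_1 + ... + λ_k) / Σ λ:
  k = 1: 44/70 = 0.6286
  k = 2: (44 + 14)/70 = 58/70 = 0.8286
  k = 3: (44 + 14 + 12)/70 = 70/70 = 1

Summary (fraction, with percent):

explained: PC1 0.6286 (62.86%), PC2 0.2 (20%), PC3 0.1714 (17.14%);  cumulative: 0.6286, 0.8286, 1


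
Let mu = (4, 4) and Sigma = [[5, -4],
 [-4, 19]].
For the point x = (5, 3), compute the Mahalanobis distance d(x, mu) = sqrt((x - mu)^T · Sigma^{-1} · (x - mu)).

Step 1 — centre the observation: (x - mu) = (1, -1).

Step 2 — invert Sigma. det(Sigma) = 5·19 - (-4)² = 79.
  Sigma^{-1} = (1/det) · [[d, -b], [-b, a]] = [[0.2405, 0.0506],
 [0.0506, 0.0633]].

Step 3 — form the quadratic (x - mu)^T · Sigma^{-1} · (x - mu):
  Sigma^{-1} · (x - mu) = (0.1899, -0.0127).
  (x - mu)^T · [Sigma^{-1} · (x - mu)] = (1)·(0.1899) + (-1)·(-0.0127) = 0.2025.

Step 4 — take square root: d = √(0.2025) ≈ 0.45.

d(x, mu) = √(0.2025) ≈ 0.45


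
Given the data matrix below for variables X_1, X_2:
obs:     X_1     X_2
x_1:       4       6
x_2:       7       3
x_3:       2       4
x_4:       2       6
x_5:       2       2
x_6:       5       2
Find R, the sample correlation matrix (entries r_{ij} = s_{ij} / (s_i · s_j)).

Step 1 — column means:
  mean(X_1) = (4 + 7 + 2 + 2 + 2 + 5) / 6 = 22/6 = 3.6667
  mean(X_2) = (6 + 3 + 4 + 6 + 2 + 2) / 6 = 23/6 = 3.8333

Step 2 — sample variances and covariances s[i,j] = (1/(n-1)) · Σ_k (x_{k,i} - mean_i) · (x_{k,j} - mean_j), with n-1 = 5:
  s[X_1,X_1] = ((0.3333)·(0.3333) + (3.3333)·(3.3333) + (-1.6667)·(-1.6667) + (-1.6667)·(-1.6667) + (-1.6667)·(-1.6667) + (1.3333)·(1.3333)) / 5 = 21.3333/5 = 4.2667
  s[X_1,X_2] = ((0.3333)·(2.1667) + (3.3333)·(-0.8333) + (-1.6667)·(0.1667) + (-1.6667)·(2.1667) + (-1.6667)·(-1.8333) + (1.3333)·(-1.8333)) / 5 = -5.3333/5 = -1.0667
  s[X_2,X_2] = ((2.1667)·(2.1667) + (-0.8333)·(-0.8333) + (0.1667)·(0.1667) + (2.1667)·(2.1667) + (-1.8333)·(-1.8333) + (-1.8333)·(-1.8333)) / 5 = 16.8333/5 = 3.3667
  Sample standard deviations s_i = √(s[i,i]):
  s(X_1) = √(4.2667) = 2.0656
  s(X_2) = √(3.3667) = 1.8348

Step 3 — r_{ij} = s_{ij} / (s_i · s_j):
  r[X_1,X_1] = 1 (diagonal).
  r[X_1,X_2] = -1.0667 / (2.0656 · 1.8348) = -1.0667 / 3.79 = -0.2814
  r[X_2,X_2] = 1 (diagonal).

R is symmetric with unit diagonal. Assembling:

R = [[1, -0.2814],
 [-0.2814, 1]]


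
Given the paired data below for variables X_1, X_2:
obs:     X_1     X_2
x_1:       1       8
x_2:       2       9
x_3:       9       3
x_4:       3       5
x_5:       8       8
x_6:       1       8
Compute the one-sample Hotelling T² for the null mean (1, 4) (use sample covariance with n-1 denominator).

Step 1 — sample mean vector:
  mean(X_1) = (1 + 2 + 9 + 3 + 8 + 1) / 6 = 24/6 = 4
  mean(X_2) = (8 + 9 + 3 + 5 + 8 + 8) / 6 = 41/6 = 6.8333
  x̄ = (4, 6.8333),  deviation x̄ - mu_0 = (4, 6.8333) - (1, 4) = (3, 2.8333).

Step 2 — sample covariance matrix, S[i,j] = (1/(n-1)) · Σ_k (x_{k,i} - mean_i) · (x_{k,j} - mean_j), divisor n-1 = 5:
  S[X_1,X_1] = ((-3)·(-3) + (-2)·(-2) + (5)·(5) + (-1)·(-1) + (4)·(4) + (-3)·(-3)) / 5 = 64/5 = 12.8
  S[X_1,X_2] = ((-3)·(1.1667) + (-2)·(2.1667) + (5)·(-3.8333) + (-1)·(-1.8333) + (4)·(1.1667) + (-3)·(1.1667)) / 5 = -24/5 = -4.8
  S[X_2,X_2] = ((1.1667)·(1.1667) + (2.1667)·(2.1667) + (-3.8333)·(-3.8333) + (-1.8333)·(-1.8333) + (1.1667)·(1.1667) + (1.1667)·(1.1667)) / 5 = 26.8333/5 = 5.3667
  S = [[12.8, -4.8],
 [-4.8, 5.3667]].

Step 3 — invert S. det(S) = 12.8·5.3667 - (-4.8)² = 45.6533.
  S^{-1} = (1/det) · [[d, -b], [-b, a]] = [[0.1176, 0.1051],
 [0.1051, 0.2804]].

Step 4 — quadratic form (x̄ - mu_0)^T · S^{-1} · (x̄ - mu_0):
  S^{-1} · (x̄ - mu_0) = (0.6506, 1.1098),
  (x̄ - mu_0)^T · [...] = (3)·(0.6506) + (2.8333)·(1.1098) = 5.0961.

Step 5 — scale by n: T² = 6 · 5.0961 = 30.5768.

T² ≈ 30.5768


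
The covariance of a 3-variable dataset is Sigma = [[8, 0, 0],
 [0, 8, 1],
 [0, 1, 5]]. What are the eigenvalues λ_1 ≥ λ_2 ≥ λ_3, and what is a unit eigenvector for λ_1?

Step 1 — characteristic polynomial p(λ) = det(λI - Sigma) = λ³ - tr·λ² + c_1·λ - det, where tr = trace, c_1 = sum of the principal 2×2 minors, det = det(Sigma):
  tr = 8 + 8 + 5 = 21,
  c_1 = (8·8 - (0)²) + (8·5 - (0)²) + (8·5 - (1)²) = 64 + 40 + 39 = 143,
  det = 8·(8·5 - (1)²) - (0)·((0)·5 - (1)·(0)) + (0)·((0)·(1) - 8·(0)) = 8·(39) - (0)·(0) + (0)·(0) = 312.
  So p(λ) = λ³ - 21λ² + 143λ - 312.
Step 2 — look for an integer root (rational root theorem: any rational root is an integer divisor of 312). Testing λ = 8:
  p(8) = 512 - 1344 + 1144 - 312 = 0  ✓
  Dividing out (λ - 8): p(λ) = (λ - 8)(λ² - 13λ + 39).
Step 3 — remaining eigenvalues from the quadratic λ² - 13λ + 39 = 0:
  Δ = 13² - 4·39 = 169 - 156 = 13,  λ = (13 ± √13)/2 = (13 ± 3.6056)/2 ≈ 8.3028 or 4.6972.
  Sorted: λ_1 = 8.3028,  λ_2 = 8,  λ_3 = 4.6972  (check: sum = 21 = tr ✓).

Step 4 — unit eigenvector for λ_1 ≈ 8.3028: v spans the null space of (Sigma - λ_1 I), whose rows are
  r_1 = (-0.3028, 0, 0),  r_2 = (0, -0.3028, 1),  r_3 = (0, 1, -3.3028).
  v is orthogonal to every row, so take v ∝ r_1 × r_2 = ((0)·(1) - (0)·(-0.3028), (0)·(0) - (-0.3028)·(1), (-0.3028)·(-0.3028) - (0)·(0)) ≈ (0, 0.3028, 0.0917).
  Let u = (0, 0.3028, 0.0917).
  ||u|| = √((0)² + (0.3028)² + (0.0917)²) = √(0.1001) ≈ 0.3163,  v_1 = u/||u|| ≈ (0, 0.9571, 0.2898) (||v_1|| = 1).

λ_1 = 8.3028,  λ_2 = 8,  λ_3 = 4.6972;  v_1 ≈ (0, 0.9571, 0.2898)


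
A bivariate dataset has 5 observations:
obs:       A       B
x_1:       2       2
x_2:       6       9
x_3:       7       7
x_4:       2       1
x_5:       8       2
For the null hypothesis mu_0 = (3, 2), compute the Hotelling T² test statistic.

Step 1 — sample mean vector:
  mean(A) = (2 + 6 + 7 + 2 + 8) / 5 = 25/5 = 5
  mean(B) = (2 + 9 + 7 + 1 + 2) / 5 = 21/5 = 4.2
  x̄ = (5, 4.2),  deviation x̄ - mu_0 = (5, 4.2) - (3, 2) = (2, 2.2).

Step 2 — sample covariance matrix, S[i,j] = (1/(n-1)) · Σ_k (x_{k,i} - mean_i) · (x_{k,j} - mean_j), divisor n-1 = 4:
  S[A,A] = ((-3)·(-3) + (1)·(1) + (2)·(2) + (-3)·(-3) + (3)·(3)) / 4 = 32/4 = 8
  S[A,B] = ((-3)·(-2.2) + (1)·(4.8) + (2)·(2.8) + (-3)·(-3.2) + (3)·(-2.2)) / 4 = 20/4 = 5
  S[B,B] = ((-2.2)·(-2.2) + (4.8)·(4.8) + (2.8)·(2.8) + (-3.2)·(-3.2) + (-2.2)·(-2.2)) / 4 = 50.8/4 = 12.7
  S = [[8, 5],
 [5, 12.7]].

Step 3 — invert S. det(S) = 8·12.7 - (5)² = 76.6.
  S^{-1} = (1/det) · [[d, -b], [-b, a]] = [[0.1658, -0.0653],
 [-0.0653, 0.1044]].

Step 4 — quadratic form (x̄ - mu_0)^T · S^{-1} · (x̄ - mu_0):
  S^{-1} · (x̄ - mu_0) = (0.188, 0.0992),
  (x̄ - mu_0)^T · [...] = (2)·(0.188) + (2.2)·(0.0992) = 0.5943.

Step 5 — scale by n: T² = 5 · 0.5943 = 2.9713.

T² ≈ 2.9713


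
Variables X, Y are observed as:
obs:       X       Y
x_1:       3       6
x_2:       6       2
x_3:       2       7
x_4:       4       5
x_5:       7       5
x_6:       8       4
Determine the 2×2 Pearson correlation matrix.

Step 1 — column means:
  mean(X) = (3 + 6 + 2 + 4 + 7 + 8) / 6 = 30/6 = 5
  mean(Y) = (6 + 2 + 7 + 5 + 5 + 4) / 6 = 29/6 = 4.8333

Step 2 — sample variances and covariances s[i,j] = (1/(n-1)) · Σ_k (x_{k,i} - mean_i) · (x_{k,j} - mean_j), with n-1 = 5:
  s[X,X] = ((-2)·(-2) + (1)·(1) + (-3)·(-3) + (-1)·(-1) + (2)·(2) + (3)·(3)) / 5 = 28/5 = 5.6
  s[X,Y] = ((-2)·(1.1667) + (1)·(-2.8333) + (-3)·(2.1667) + (-1)·(0.1667) + (2)·(0.1667) + (3)·(-0.8333)) / 5 = -14/5 = -2.8
  s[Y,Y] = ((1.1667)·(1.1667) + (-2.8333)·(-2.8333) + (2.1667)·(2.1667) + (0.1667)·(0.1667) + (0.1667)·(0.1667) + (-0.8333)·(-0.8333)) / 5 = 14.8333/5 = 2.9667
  Sample standard deviations s_i = √(s[i,i]):
  s(X) = √(5.6) = 2.3664
  s(Y) = √(2.9667) = 1.7224

Step 3 — r_{ij} = s_{ij} / (s_i · s_j):
  r[X,X] = 1 (diagonal).
  r[X,Y] = -2.8 / (2.3664 · 1.7224) = -2.8 / 4.0759 = -0.687
  r[Y,Y] = 1 (diagonal).

R is symmetric with unit diagonal. Assembling:

R = [[1, -0.687],
 [-0.687, 1]]


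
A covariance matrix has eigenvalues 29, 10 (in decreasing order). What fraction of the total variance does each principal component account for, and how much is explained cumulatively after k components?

Step 1 — total variance = trace(Sigma) = Σ λ_i = 29 + 10 = 39.

Step 2 — fraction explained by component i = λ_i / Σ λ:
  PC1: 29/39 = 0.7436
  PC2: 10/39 = 0.2564

Step 3 — cumulative fraction after k components = (λ_1 + ... + λ_k) / Σ λ:
  k = 1: 29/39 = 0.7436
  k = 2: (29 + 10)/39 = 39/39 = 1

Summary (fraction, with percent):

explained: PC1 0.7436 (74.36%), PC2 0.2564 (25.64%);  cumulative: 0.7436, 1


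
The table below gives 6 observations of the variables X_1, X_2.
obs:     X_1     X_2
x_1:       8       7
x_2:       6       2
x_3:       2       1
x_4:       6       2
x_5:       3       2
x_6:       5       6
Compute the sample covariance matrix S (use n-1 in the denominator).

Step 1 — column means:
  mean(X_1) = (8 + 6 + 2 + 6 + 3 + 5) / 6 = 30/6 = 5
  mean(X_2) = (7 + 2 + 1 + 2 + 2 + 6) / 6 = 20/6 = 3.3333

Step 2 — sample covariance S[i,j] = (1/(n-1)) · Σ_k (x_{k,i} - mean_i) · (x_{k,j} - mean_j), with n-1 = 5.
  S[X_1,X_1] = ((3)·(3) + (1)·(1) + (-3)·(-3) + (1)·(1) + (-2)·(-2) + (0)·(0)) / 5 = 24/5 = 4.8
  S[X_1,X_2] = ((3)·(3.6667) + (1)·(-1.3333) + (-3)·(-2.3333) + (1)·(-1.3333) + (-2)·(-1.3333) + (0)·(2.6667)) / 5 = 18/5 = 3.6
  S[X_2,X_2] = ((3.6667)·(3.6667) + (-1.3333)·(-1.3333) + (-2.3333)·(-2.3333) + (-1.3333)·(-1.3333) + (-1.3333)·(-1.3333) + (2.6667)·(2.6667)) / 5 = 31.3333/5 = 6.2667

S is symmetric (S[j,i] = S[i,j]). Assembling:

S = [[4.8, 3.6],
 [3.6, 6.2667]]


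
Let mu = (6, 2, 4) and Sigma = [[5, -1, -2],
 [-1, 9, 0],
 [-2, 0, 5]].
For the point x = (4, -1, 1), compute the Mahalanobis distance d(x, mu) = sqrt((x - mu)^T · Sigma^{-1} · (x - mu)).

Step 1 — centre the observation: (x - mu) = (-2, -3, -3).

Step 2 — invert Sigma (cofactor / det for 3×3, or solve directly):
  Sigma^{-1} = [[0.2446, 0.0272, 0.0978],
 [0.0272, 0.1141, 0.0109],
 [0.0978, 0.0109, 0.2391]].

Step 3 — form the quadratic (x - mu)^T · Sigma^{-1} · (x - mu):
  Sigma^{-1} · (x - mu) = (-0.8641, -0.4293, -0.9457).
  (x - mu)^T · [Sigma^{-1} · (x - mu)] = (-2)·(-0.8641) + (-3)·(-0.4293) + (-3)·(-0.9457) = 5.8533.

Step 4 — take square root: d = √(5.8533) ≈ 2.4194.

d(x, mu) = √(5.8533) ≈ 2.4194


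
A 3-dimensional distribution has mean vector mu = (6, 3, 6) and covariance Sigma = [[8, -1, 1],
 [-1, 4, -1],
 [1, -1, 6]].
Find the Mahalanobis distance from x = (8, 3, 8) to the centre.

Step 1 — centre the observation: (x - mu) = (2, 0, 2).

Step 2 — invert Sigma (cofactor / det for 3×3, or solve directly):
  Sigma^{-1} = [[0.1307, 0.0284, -0.017],
 [0.0284, 0.267, 0.0398],
 [-0.017, 0.0398, 0.1761]].

Step 3 — form the quadratic (x - mu)^T · Sigma^{-1} · (x - mu):
  Sigma^{-1} · (x - mu) = (0.2273, 0.1364, 0.3182).
  (x - mu)^T · [Sigma^{-1} · (x - mu)] = (2)·(0.2273) + (0)·(0.1364) + (2)·(0.3182) = 1.0909.

Step 4 — take square root: d = √(1.0909) ≈ 1.0445.

d(x, mu) = √(1.0909) ≈ 1.0445


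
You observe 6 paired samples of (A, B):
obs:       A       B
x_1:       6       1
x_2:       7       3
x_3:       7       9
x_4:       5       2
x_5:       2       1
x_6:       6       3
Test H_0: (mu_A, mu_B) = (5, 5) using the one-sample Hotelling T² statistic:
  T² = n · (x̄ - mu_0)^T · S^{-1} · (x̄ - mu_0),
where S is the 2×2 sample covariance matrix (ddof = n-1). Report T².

Step 1 — sample mean vector:
  mean(A) = (6 + 7 + 7 + 5 + 2 + 6) / 6 = 33/6 = 5.5
  mean(B) = (1 + 3 + 9 + 2 + 1 + 3) / 6 = 19/6 = 3.1667
  x̄ = (5.5, 3.1667),  deviation x̄ - mu_0 = (5.5, 3.1667) - (5, 5) = (0.5, -1.8333).

Step 2 — sample covariance matrix, S[i,j] = (1/(n-1)) · Σ_k (x_{k,i} - mean_i) · (x_{k,j} - mean_j), divisor n-1 = 5:
  S[A,A] = ((0.5)·(0.5) + (1.5)·(1.5) + (1.5)·(1.5) + (-0.5)·(-0.5) + (-3.5)·(-3.5) + (0.5)·(0.5)) / 5 = 17.5/5 = 3.5
  S[A,B] = ((0.5)·(-2.1667) + (1.5)·(-0.1667) + (1.5)·(5.8333) + (-0.5)·(-1.1667) + (-3.5)·(-2.1667) + (0.5)·(-0.1667)) / 5 = 15.5/5 = 3.1
  S[B,B] = ((-2.1667)·(-2.1667) + (-0.1667)·(-0.1667) + (5.8333)·(5.8333) + (-1.1667)·(-1.1667) + (-2.1667)·(-2.1667) + (-0.1667)·(-0.1667)) / 5 = 44.8333/5 = 8.9667
  S = [[3.5, 3.1],
 [3.1, 8.9667]].

Step 3 — invert S. det(S) = 3.5·8.9667 - (3.1)² = 21.7733.
  S^{-1} = (1/det) · [[d, -b], [-b, a]] = [[0.4118, -0.1424],
 [-0.1424, 0.1607]].

Step 4 — quadratic form (x̄ - mu_0)^T · S^{-1} · (x̄ - mu_0):
  S^{-1} · (x̄ - mu_0) = (0.4669, -0.3659),
  (x̄ - mu_0)^T · [...] = (0.5)·(0.4669) + (-1.8333)·(-0.3659) = 0.9043.

Step 5 — scale by n: T² = 6 · 0.9043 = 5.4256.

T² ≈ 5.4256


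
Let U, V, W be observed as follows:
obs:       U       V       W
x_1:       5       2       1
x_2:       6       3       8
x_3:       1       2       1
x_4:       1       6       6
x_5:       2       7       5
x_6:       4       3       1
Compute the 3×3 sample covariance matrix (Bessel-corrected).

Step 1 — column means:
  mean(U) = (5 + 6 + 1 + 1 + 2 + 4) / 6 = 19/6 = 3.1667
  mean(V) = (2 + 3 + 2 + 6 + 7 + 3) / 6 = 23/6 = 3.8333
  mean(W) = (1 + 8 + 1 + 6 + 5 + 1) / 6 = 22/6 = 3.6667

Step 2 — sample covariance S[i,j] = (1/(n-1)) · Σ_k (x_{k,i} - mean_i) · (x_{k,j} - mean_j), with n-1 = 5.
  S[U,U] = ((1.8333)·(1.8333) + (2.8333)·(2.8333) + (-2.1667)·(-2.1667) + (-2.1667)·(-2.1667) + (-1.1667)·(-1.1667) + (0.8333)·(0.8333)) / 5 = 22.8333/5 = 4.5667
  S[U,V] = ((1.8333)·(-1.8333) + (2.8333)·(-0.8333) + (-2.1667)·(-1.8333) + (-2.1667)·(2.1667) + (-1.1667)·(3.1667) + (0.8333)·(-0.8333)) / 5 = -10.8333/5 = -2.1667
  S[U,W] = ((1.8333)·(-2.6667) + (2.8333)·(4.3333) + (-2.1667)·(-2.6667) + (-2.1667)·(2.3333) + (-1.1667)·(1.3333) + (0.8333)·(-2.6667)) / 5 = 4.3333/5 = 0.8667
  S[V,V] = ((-1.8333)·(-1.8333) + (-0.8333)·(-0.8333) + (-1.8333)·(-1.8333) + (2.1667)·(2.1667) + (3.1667)·(3.1667) + (-0.8333)·(-0.8333)) / 5 = 22.8333/5 = 4.5667
  S[V,W] = ((-1.8333)·(-2.6667) + (-0.8333)·(4.3333) + (-1.8333)·(-2.6667) + (2.1667)·(2.3333) + (3.1667)·(1.3333) + (-0.8333)·(-2.6667)) / 5 = 17.6667/5 = 3.5333
  S[W,W] = ((-2.6667)·(-2.6667) + (4.3333)·(4.3333) + (-2.6667)·(-2.6667) + (2.3333)·(2.3333) + (1.3333)·(1.3333) + (-2.6667)·(-2.6667)) / 5 = 47.3333/5 = 9.4667

S is symmetric (S[j,i] = S[i,j]). Assembling:

S = [[4.5667, -2.1667, 0.8667],
 [-2.1667, 4.5667, 3.5333],
 [0.8667, 3.5333, 9.4667]]


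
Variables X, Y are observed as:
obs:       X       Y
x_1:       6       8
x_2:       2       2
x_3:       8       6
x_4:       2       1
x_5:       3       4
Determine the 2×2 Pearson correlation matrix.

Step 1 — column means:
  mean(X) = (6 + 2 + 8 + 2 + 3) / 5 = 21/5 = 4.2
  mean(Y) = (8 + 2 + 6 + 1 + 4) / 5 = 21/5 = 4.2

Step 2 — sample variances and covariances s[i,j] = (1/(n-1)) · Σ_k (x_{k,i} - mean_i) · (x_{k,j} - mean_j), with n-1 = 4:
  s[X,X] = ((1.8)·(1.8) + (-2.2)·(-2.2) + (3.8)·(3.8) + (-2.2)·(-2.2) + (-1.2)·(-1.2)) / 4 = 28.8/4 = 7.2
  s[X,Y] = ((1.8)·(3.8) + (-2.2)·(-2.2) + (3.8)·(1.8) + (-2.2)·(-3.2) + (-1.2)·(-0.2)) / 4 = 25.8/4 = 6.45
  s[Y,Y] = ((3.8)·(3.8) + (-2.2)·(-2.2) + (1.8)·(1.8) + (-3.2)·(-3.2) + (-0.2)·(-0.2)) / 4 = 32.8/4 = 8.2
  Sample standard deviations s_i = √(s[i,i]):
  s(X) = √(7.2) = 2.6833
  s(Y) = √(8.2) = 2.8636

Step 3 — r_{ij} = s_{ij} / (s_i · s_j):
  r[X,X] = 1 (diagonal).
  r[X,Y] = 6.45 / (2.6833 · 2.8636) = 6.45 / 7.6837 = 0.8394
  r[Y,Y] = 1 (diagonal).

R is symmetric with unit diagonal. Assembling:

R = [[1, 0.8394],
 [0.8394, 1]]


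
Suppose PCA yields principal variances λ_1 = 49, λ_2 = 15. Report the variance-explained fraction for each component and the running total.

Step 1 — total variance = trace(Sigma) = Σ λ_i = 49 + 15 = 64.

Step 2 — fraction explained by component i = λ_i / Σ λ:
  PC1: 49/64 = 0.7656
  PC2: 15/64 = 0.2344

Step 3 — cumulative fraction after k components = (λ_1 + ... + λ_k) / Σ λ:
  k = 1: 49/64 = 0.7656
  k = 2: (49 + 15)/64 = 64/64 = 1

Summary (fraction, with percent):

explained: PC1 0.7656 (76.56%), PC2 0.2344 (23.44%);  cumulative: 0.7656, 1
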